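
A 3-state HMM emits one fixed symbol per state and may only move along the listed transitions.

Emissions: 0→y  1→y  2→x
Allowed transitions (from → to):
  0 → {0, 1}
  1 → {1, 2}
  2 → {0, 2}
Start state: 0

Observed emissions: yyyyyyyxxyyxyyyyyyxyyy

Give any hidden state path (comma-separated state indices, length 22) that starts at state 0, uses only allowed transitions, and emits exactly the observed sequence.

  t0 'y' -> {0,1}, take 0 (start)
  t1 'y' -> {0,1}, take 0 (0->0 ok)
  t2 'y' -> {0,1}, take 0 (0->0 ok)
  t3 'y' -> {0,1}, take 0 (0->0 ok)
  t4 'y' -> {0,1}, take 0 (0->0 ok)
  t5 'y' -> {0,1}, take 1 (0->1 ok)
  t6 'y' -> {0,1}, take 1 (1->1 ok)
  t7 'x' -> {2}, take 2 (1->2 ok)
  t8 'x' -> {2}, take 2 (2->2 ok)
  t9 'y' -> {0,1}, take 0 (2->0 ok)
  t10 'y' -> {0,1}, take 1 (0->1 ok)
  t11 'x' -> {2}, take 2 (1->2 ok)
  t12 'y' -> {0,1}, take 0 (2->0 ok)
  t13 'y' -> {0,1}, take 0 (0->0 ok)
  t14 'y' -> {0,1}, take 1 (0->1 ok)
  t15 'y' -> {0,1}, take 1 (1->1 ok)
  t16 'y' -> {0,1}, take 1 (1->1 ok)
  t17 'y' -> {0,1}, take 1 (1->1 ok)
  t18 'x' -> {2}, take 2 (1->2 ok)
  t19 'y' -> {0,1}, take 0 (2->0 ok)
  t20 'y' -> {0,1}, take 0 (0->0 ok)
  t21 'y' -> {0,1}, take 0 (0->0 ok)

0,0,0,0,0,1,1,2,2,0,1,2,0,0,1,1,1,1,2,0,0,0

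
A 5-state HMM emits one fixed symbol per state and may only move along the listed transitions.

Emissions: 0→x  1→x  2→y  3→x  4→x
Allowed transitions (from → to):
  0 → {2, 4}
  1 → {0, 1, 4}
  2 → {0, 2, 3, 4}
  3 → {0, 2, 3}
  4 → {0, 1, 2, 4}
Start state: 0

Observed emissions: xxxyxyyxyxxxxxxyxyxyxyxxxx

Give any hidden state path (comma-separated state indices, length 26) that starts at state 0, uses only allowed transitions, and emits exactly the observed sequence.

  0: obs=x cand={0,1,3,4} pick 0 [start]
  1: obs=x cand={0,1,3,4} pick 4 [0->4 ok]
  2: obs=x cand={0,1,3,4} pick 0 [4->0 ok]
  3: obs=y cand={2} pick 2 [0->2 ok]
  4: obs=x cand={0,1,3,4} pick 0 [2->0 ok]
  5: obs=y cand={2} pick 2 [0->2 ok]
  6: obs=y cand={2} pick 2 [2->2 ok]
  7: obs=x cand={0,1,3,4} pick 0 [2->0 ok]
  8: obs=y cand={2} pick 2 [0->2 ok]
  9: obs=x cand={0,1,3,4} pick 4 [2->4 ok]
  10: obs=x cand={0,1,3,4} pick 0 [4->0 ok]
  11: obs=x cand={0,1,3,4} pick 4 [0->4 ok]
  12: obs=x cand={0,1,3,4} pick 1 [4->1 ok]
  13: obs=x cand={0,1,3,4} pick 1 [1->1 ok]
  14: obs=x cand={0,1,3,4} pick 4 [1->4 ok]
  15: obs=y cand={2} pick 2 [4->2 ok]
  16: obs=x cand={0,1,3,4} pick 3 [2->3 ok]
  17: obs=y cand={2} pick 2 [3->2 ok]
  18: obs=x cand={0,1,3,4} pick 3 [2->3 ok]
  19: obs=y cand={2} pick 2 [3->2 ok]
  20: obs=x cand={0,1,3,4} pick 3 [2->3 ok]
  21: obs=y cand={2} pick 2 [3->2 ok]
  22: obs=x cand={0,1,3,4} pick 4 [2->4 ok]
  23: obs=x cand={0,1,3,4} pick 4 [4->4 ok]
  24: obs=x cand={0,1,3,4} pick 1 [4->1 ok]
  25: obs=x cand={0,1,3,4} pick 4 [1->4 ok]

0,4,0,2,0,2,2,0,2,4,0,4,1,1,4,2,3,2,3,2,3,2,4,4,1,4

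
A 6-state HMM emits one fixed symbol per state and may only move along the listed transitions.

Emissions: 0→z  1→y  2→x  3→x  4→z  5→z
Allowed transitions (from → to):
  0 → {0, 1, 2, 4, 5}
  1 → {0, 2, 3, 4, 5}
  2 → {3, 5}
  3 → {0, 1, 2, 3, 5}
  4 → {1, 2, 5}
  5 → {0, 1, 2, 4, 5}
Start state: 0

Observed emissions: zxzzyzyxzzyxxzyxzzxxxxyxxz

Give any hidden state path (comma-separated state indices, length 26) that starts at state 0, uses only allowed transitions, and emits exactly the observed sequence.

0,2,5,5,1,4,1,2,5,5,1,2,3,0,1,2,5,5,2,3,2,3,1,2,3,0

  t0 'z' -> {0,4,5}, take 0 (start)
  t1 'x' -> {2,3}, take 2 (0->2 ok)
  t2 'z' -> {0,4,5}, take 5 (2->5 ok)
  t3 'z' -> {0,4,5}, take 5 (5->5 ok)
  t4 'y' -> {1}, take 1 (5->1 ok)
  t5 'z' -> {0,4,5}, take 4 (1->4 ok)
  t6 'y' -> {1}, take 1 (4->1 ok)
  t7 'x' -> {2,3}, take 2 (1->2 ok)
  t8 'z' -> {0,4,5}, take 5 (2->5 ok)
  t9 'z' -> {0,4,5}, take 5 (5->5 ok)
  t10 'y' -> {1}, take 1 (5->1 ok)
  t11 'x' -> {2,3}, take 2 (1->2 ok)
  t12 'x' -> {2,3}, take 3 (2->3 ok)
  t13 'z' -> {0,4,5}, take 0 (3->0 ok)
  t14 'y' -> {1}, take 1 (0->1 ok)
  t15 'x' -> {2,3}, take 2 (1->2 ok)
  t16 'z' -> {0,4,5}, take 5 (2->5 ok)
  t17 'z' -> {0,4,5}, take 5 (5->5 ok)
  t18 'x' -> {2,3}, take 2 (5->2 ok)
  t19 'x' -> {2,3}, take 3 (2->3 ok)
  t20 'x' -> {2,3}, take 2 (3->2 ok)
  t21 'x' -> {2,3}, take 3 (2->3 ok)
  t22 'y' -> {1}, take 1 (3->1 ok)
  t23 'x' -> {2,3}, take 2 (1->2 ok)
  t24 'x' -> {2,3}, take 3 (2->3 ok)
  t25 'z' -> {0,4,5}, take 0 (3->0 ok)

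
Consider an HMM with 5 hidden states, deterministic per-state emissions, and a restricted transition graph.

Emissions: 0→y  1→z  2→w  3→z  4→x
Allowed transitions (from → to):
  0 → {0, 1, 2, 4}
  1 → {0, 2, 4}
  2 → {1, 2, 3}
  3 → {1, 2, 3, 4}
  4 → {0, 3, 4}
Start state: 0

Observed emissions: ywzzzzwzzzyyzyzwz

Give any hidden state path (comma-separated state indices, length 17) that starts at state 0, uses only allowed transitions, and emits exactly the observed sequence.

0,2,3,3,3,1,2,3,3,1,0,0,1,0,1,2,3

  pos 0: y in {0}, choose 0; start
  pos 1: w in {2}, choose 2; 0->2 ok
  pos 2: z in {1,3}, choose 3; 2->3 ok
  pos 3: z in {1,3}, choose 3; 3->3 ok
  pos 4: z in {1,3}, choose 3; 3->3 ok
  pos 5: z in {1,3}, choose 1; 3->1 ok
  pos 6: w in {2}, choose 2; 1->2 ok
  pos 7: z in {1,3}, choose 3; 2->3 ok
  pos 8: z in {1,3}, choose 3; 3->3 ok
  pos 9: z in {1,3}, choose 1; 3->1 ok
  pos 10: y in {0}, choose 0; 1->0 ok
  pos 11: y in {0}, choose 0; 0->0 ok
  pos 12: z in {1,3}, choose 1; 0->1 ok
  pos 13: y in {0}, choose 0; 1->0 ok
  pos 14: z in {1,3}, choose 1; 0->1 ok
  pos 15: w in {2}, choose 2; 1->2 ok
  pos 16: z in {1,3}, choose 3; 2->3 ok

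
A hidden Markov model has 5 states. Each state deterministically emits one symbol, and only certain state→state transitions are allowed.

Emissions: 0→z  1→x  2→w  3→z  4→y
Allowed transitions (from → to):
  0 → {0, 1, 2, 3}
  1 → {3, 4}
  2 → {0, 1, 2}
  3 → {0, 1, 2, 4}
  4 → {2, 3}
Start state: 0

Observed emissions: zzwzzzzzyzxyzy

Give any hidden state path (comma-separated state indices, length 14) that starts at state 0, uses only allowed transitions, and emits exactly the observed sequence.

  pos 0: z in {0,3}, choose 0; start
  pos 1: z in {0,3}, choose 0; 0->0 ok
  pos 2: w in {2}, choose 2; 0->2 ok
  pos 3: z in {0,3}, choose 0; 2->0 ok
  pos 4: z in {0,3}, choose 0; 0->0 ok
  pos 5: z in {0,3}, choose 0; 0->0 ok
  pos 6: z in {0,3}, choose 0; 0->0 ok
  pos 7: z in {0,3}, choose 3; 0->3 ok
  pos 8: y in {4}, choose 4; 3->4 ok
  pos 9: z in {0,3}, choose 3; 4->3 ok
  pos 10: x in {1}, choose 1; 3->1 ok
  pos 11: y in {4}, choose 4; 1->4 ok
  pos 12: z in {0,3}, choose 3; 4->3 ok
  pos 13: y in {4}, choose 4; 3->4 ok

0,0,2,0,0,0,0,3,4,3,1,4,3,4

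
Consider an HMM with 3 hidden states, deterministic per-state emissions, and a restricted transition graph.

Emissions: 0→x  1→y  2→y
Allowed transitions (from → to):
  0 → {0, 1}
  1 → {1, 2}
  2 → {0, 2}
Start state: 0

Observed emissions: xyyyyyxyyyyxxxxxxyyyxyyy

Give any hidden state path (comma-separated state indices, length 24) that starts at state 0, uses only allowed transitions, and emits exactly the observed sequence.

  0: obs=x cand={0} pick 0 [start]
  1: obs=y cand={1,2} pick 1 [0->1 ok]
  2: obs=y cand={1,2} pick 1 [1->1 ok]
  3: obs=y cand={1,2} pick 1 [1->1 ok]
  4: obs=y cand={1,2} pick 2 [1->2 ok]
  5: obs=y cand={1,2} pick 2 [2->2 ok]
  6: obs=x cand={0} pick 0 [2->0 ok]
  7: obs=y cand={1,2} pick 1 [0->1 ok]
  8: obs=y cand={1,2} pick 1 [1->1 ok]
  9: obs=y cand={1,2} pick 1 [1->1 ok]
  10: obs=y cand={1,2} pick 2 [1->2 ok]
  11: obs=x cand={0} pick 0 [2->0 ok]
  12: obs=x cand={0} pick 0 [0->0 ok]
  13: obs=x cand={0} pick 0 [0->0 ok]
  14: obs=x cand={0} pick 0 [0->0 ok]
  15: obs=x cand={0} pick 0 [0->0 ok]
  16: obs=x cand={0} pick 0 [0->0 ok]
  17: obs=y cand={1,2} pick 1 [0->1 ok]
  18: obs=y cand={1,2} pick 1 [1->1 ok]
  19: obs=y cand={1,2} pick 2 [1->2 ok]
  20: obs=x cand={0} pick 0 [2->0 ok]
  21: obs=y cand={1,2} pick 1 [0->1 ok]
  22: obs=y cand={1,2} pick 1 [1->1 ok]
  23: obs=y cand={1,2} pick 1 [1->1 ok]

0,1,1,1,2,2,0,1,1,1,2,0,0,0,0,0,0,1,1,2,0,1,1,1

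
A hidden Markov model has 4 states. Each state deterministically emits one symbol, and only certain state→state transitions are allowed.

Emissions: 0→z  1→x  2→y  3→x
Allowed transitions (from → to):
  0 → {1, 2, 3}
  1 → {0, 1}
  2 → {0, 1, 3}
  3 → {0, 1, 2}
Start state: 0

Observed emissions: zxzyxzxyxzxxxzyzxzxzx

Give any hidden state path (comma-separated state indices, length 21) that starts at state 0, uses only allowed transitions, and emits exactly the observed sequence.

0,1,0,2,3,0,3,2,3,0,1,1,1,0,2,0,3,0,1,0,3

  t0 'z' -> {0}, take 0 (start)
  t1 'x' -> {1,3}, take 1 (0->1 ok)
  t2 'z' -> {0}, take 0 (1->0 ok)
  t3 'y' -> {2}, take 2 (0->2 ok)
  t4 'x' -> {1,3}, take 3 (2->3 ok)
  t5 'z' -> {0}, take 0 (3->0 ok)
  t6 'x' -> {1,3}, take 3 (0->3 ok)
  t7 'y' -> {2}, take 2 (3->2 ok)
  t8 'x' -> {1,3}, take 3 (2->3 ok)
  t9 'z' -> {0}, take 0 (3->0 ok)
  t10 'x' -> {1,3}, take 1 (0->1 ok)
  t11 'x' -> {1,3}, take 1 (1->1 ok)
  t12 'x' -> {1,3}, take 1 (1->1 ok)
  t13 'z' -> {0}, take 0 (1->0 ok)
  t14 'y' -> {2}, take 2 (0->2 ok)
  t15 'z' -> {0}, take 0 (2->0 ok)
  t16 'x' -> {1,3}, take 3 (0->3 ok)
  t17 'z' -> {0}, take 0 (3->0 ok)
  t18 'x' -> {1,3}, take 1 (0->1 ok)
  t19 'z' -> {0}, take 0 (1->0 ok)
  t20 'x' -> {1,3}, take 3 (0->3 ok)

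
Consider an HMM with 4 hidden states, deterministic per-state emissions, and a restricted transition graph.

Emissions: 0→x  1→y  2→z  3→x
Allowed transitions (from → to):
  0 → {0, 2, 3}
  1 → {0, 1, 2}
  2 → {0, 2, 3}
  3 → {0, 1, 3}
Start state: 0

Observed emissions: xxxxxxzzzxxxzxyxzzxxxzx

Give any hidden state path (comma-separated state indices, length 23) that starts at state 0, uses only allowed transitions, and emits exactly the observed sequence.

  [0] x  {0,3}  => 0  start
  [1] x  {0,3}  => 3  0->3 ok
  [2] x  {0,3}  => 3  3->3 ok
  [3] x  {0,3}  => 0  3->0 ok
  [4] x  {0,3}  => 0  0->0 ok
  [5] x  {0,3}  => 0  0->0 ok
  [6] z  {2}  => 2  0->2 ok
  [7] z  {2}  => 2  2->2 ok
  [8] z  {2}  => 2  2->2 ok
  [9] x  {0,3}  => 0  2->0 ok
  [10] x  {0,3}  => 0  0->0 ok
  [11] x  {0,3}  => 0  0->0 ok
  [12] z  {2}  => 2  0->2 ok
  [13] x  {0,3}  => 3  2->3 ok
  [14] y  {1}  => 1  3->1 ok
  [15] x  {0,3}  => 0  1->0 ok
  [16] z  {2}  => 2  0->2 ok
  [17] z  {2}  => 2  2->2 ok
  [18] x  {0,3}  => 3  2->3 ok
  [19] x  {0,3}  => 3  3->3 ok
  [20] x  {0,3}  => 0  3->0 ok
  [21] z  {2}  => 2  0->2 ok
  [22] x  {0,3}  => 0  2->0 ok

0,3,3,0,0,0,2,2,2,0,0,0,2,3,1,0,2,2,3,3,0,2,0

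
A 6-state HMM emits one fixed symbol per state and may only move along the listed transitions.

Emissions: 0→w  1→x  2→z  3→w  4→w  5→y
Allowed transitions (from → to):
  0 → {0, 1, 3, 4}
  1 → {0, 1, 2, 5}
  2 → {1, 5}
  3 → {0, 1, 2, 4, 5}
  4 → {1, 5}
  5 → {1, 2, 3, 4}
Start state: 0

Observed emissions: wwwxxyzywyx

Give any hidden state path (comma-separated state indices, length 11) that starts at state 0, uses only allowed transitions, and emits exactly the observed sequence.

0,0,4,1,1,5,2,5,4,5,1

  [0] w  {0,3,4}  => 0  start
  [1] w  {0,3,4}  => 0  0->0 ok
  [2] w  {0,3,4}  => 4  0->4 ok
  [3] x  {1}  => 1  4->1 ok
  [4] x  {1}  => 1  1->1 ok
  [5] y  {5}  => 5  1->5 ok
  [6] z  {2}  => 2  5->2 ok
  [7] y  {5}  => 5  2->5 ok
  [8] w  {0,3,4}  => 4  5->4 ok
  [9] y  {5}  => 5  4->5 ok
  [10] x  {1}  => 1  5->1 ok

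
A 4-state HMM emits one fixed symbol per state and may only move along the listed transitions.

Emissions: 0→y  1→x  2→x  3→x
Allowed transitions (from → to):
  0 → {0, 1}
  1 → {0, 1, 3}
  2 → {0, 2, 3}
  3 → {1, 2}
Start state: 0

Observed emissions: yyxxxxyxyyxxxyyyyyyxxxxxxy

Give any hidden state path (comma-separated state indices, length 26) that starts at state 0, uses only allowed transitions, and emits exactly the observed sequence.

0,0,1,3,1,1,0,1,0,0,1,3,1,0,0,0,0,0,0,1,3,2,3,2,2,0

  t0 'y' -> {0}, take 0 (start)
  t1 'y' -> {0}, take 0 (0->0 ok)
  t2 'x' -> {1,2,3}, take 1 (0->1 ok)
  t3 'x' -> {1,2,3}, take 3 (1->3 ok)
  t4 'x' -> {1,2,3}, take 1 (3->1 ok)
  t5 'x' -> {1,2,3}, take 1 (1->1 ok)
  t6 'y' -> {0}, take 0 (1->0 ok)
  t7 'x' -> {1,2,3}, take 1 (0->1 ok)
  t8 'y' -> {0}, take 0 (1->0 ok)
  t9 'y' -> {0}, take 0 (0->0 ok)
  t10 'x' -> {1,2,3}, take 1 (0->1 ok)
  t11 'x' -> {1,2,3}, take 3 (1->3 ok)
  t12 'x' -> {1,2,3}, take 1 (3->1 ok)
  t13 'y' -> {0}, take 0 (1->0 ok)
  t14 'y' -> {0}, take 0 (0->0 ok)
  t15 'y' -> {0}, take 0 (0->0 ok)
  t16 'y' -> {0}, take 0 (0->0 ok)
  t17 'y' -> {0}, take 0 (0->0 ok)
  t18 'y' -> {0}, take 0 (0->0 ok)
  t19 'x' -> {1,2,3}, take 1 (0->1 ok)
  t20 'x' -> {1,2,3}, take 3 (1->3 ok)
  t21 'x' -> {1,2,3}, take 2 (3->2 ok)
  t22 'x' -> {1,2,3}, take 3 (2->3 ok)
  t23 'x' -> {1,2,3}, take 2 (3->2 ok)
  t24 'x' -> {1,2,3}, take 2 (2->2 ok)
  t25 'y' -> {0}, take 0 (2->0 ok)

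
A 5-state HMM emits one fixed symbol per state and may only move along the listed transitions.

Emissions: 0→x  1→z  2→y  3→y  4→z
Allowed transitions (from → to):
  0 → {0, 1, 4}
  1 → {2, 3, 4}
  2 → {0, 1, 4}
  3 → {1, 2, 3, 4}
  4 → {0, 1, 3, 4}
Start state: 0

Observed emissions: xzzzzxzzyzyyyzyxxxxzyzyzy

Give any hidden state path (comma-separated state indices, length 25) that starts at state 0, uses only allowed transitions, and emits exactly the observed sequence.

  0: obs=x cand={0} pick 0 [start]
  1: obs=z cand={1,4} pick 4 [0->4 ok]
  2: obs=z cand={1,4} pick 4 [4->4 ok]
  3: obs=z cand={1,4} pick 1 [4->1 ok]
  4: obs=z cand={1,4} pick 4 [1->4 ok]
  5: obs=x cand={0} pick 0 [4->0 ok]
  6: obs=z cand={1,4} pick 4 [0->4 ok]
  7: obs=z cand={1,4} pick 1 [4->1 ok]
  8: obs=y cand={2,3} pick 3 [1->3 ok]
  9: obs=z cand={1,4} pick 1 [3->1 ok]
  10: obs=y cand={2,3} pick 3 [1->3 ok]
  11: obs=y cand={2,3} pick 3 [3->3 ok]
  12: obs=y cand={2,3} pick 2 [3->2 ok]
  13: obs=z cand={1,4} pick 1 [2->1 ok]
  14: obs=y cand={2,3} pick 2 [1->2 ok]
  15: obs=x cand={0} pick 0 [2->0 ok]
  16: obs=x cand={0} pick 0 [0->0 ok]
  17: obs=x cand={0} pick 0 [0->0 ok]
  18: obs=x cand={0} pick 0 [0->0 ok]
  19: obs=z cand={1,4} pick 1 [0->1 ok]
  20: obs=y cand={2,3} pick 3 [1->3 ok]
  21: obs=z cand={1,4} pick 1 [3->1 ok]
  22: obs=y cand={2,3} pick 3 [1->3 ok]
  23: obs=z cand={1,4} pick 1 [3->1 ok]
  24: obs=y cand={2,3} pick 2 [1->2 ok]

0,4,4,1,4,0,4,1,3,1,3,3,2,1,2,0,0,0,0,1,3,1,3,1,2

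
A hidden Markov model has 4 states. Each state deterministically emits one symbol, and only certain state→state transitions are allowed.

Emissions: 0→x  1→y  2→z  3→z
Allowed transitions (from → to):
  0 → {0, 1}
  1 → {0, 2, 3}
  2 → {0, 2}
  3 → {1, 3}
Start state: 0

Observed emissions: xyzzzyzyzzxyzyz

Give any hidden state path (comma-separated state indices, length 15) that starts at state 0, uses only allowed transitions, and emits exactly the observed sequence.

  pos 0: x in {0}, choose 0; start
  pos 1: y in {1}, choose 1; 0->1 ok
  pos 2: z in {2,3}, choose 3; 1->3 ok
  pos 3: z in {2,3}, choose 3; 3->3 ok
  pos 4: z in {2,3}, choose 3; 3->3 ok
  pos 5: y in {1}, choose 1; 3->1 ok
  pos 6: z in {2,3}, choose 3; 1->3 ok
  pos 7: y in {1}, choose 1; 3->1 ok
  pos 8: z in {2,3}, choose 2; 1->2 ok
  pos 9: z in {2,3}, choose 2; 2->2 ok
  pos 10: x in {0}, choose 0; 2->0 ok
  pos 11: y in {1}, choose 1; 0->1 ok
  pos 12: z in {2,3}, choose 3; 1->3 ok
  pos 13: y in {1}, choose 1; 3->1 ok
  pos 14: z in {2,3}, choose 2; 1->2 ok

0,1,3,3,3,1,3,1,2,2,0,1,3,1,2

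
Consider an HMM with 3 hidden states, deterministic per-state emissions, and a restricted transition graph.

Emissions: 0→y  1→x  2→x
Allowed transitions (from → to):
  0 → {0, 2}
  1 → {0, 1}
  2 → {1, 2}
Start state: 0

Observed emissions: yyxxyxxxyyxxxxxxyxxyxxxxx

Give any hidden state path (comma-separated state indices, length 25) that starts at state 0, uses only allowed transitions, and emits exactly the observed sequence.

  0: obs=y cand={0} pick 0 [start]
  1: obs=y cand={0} pick 0 [0->0 ok]
  2: obs=x cand={1,2} pick 2 [0->2 ok]
  3: obs=x cand={1,2} pick 1 [2->1 ok]
  4: obs=y cand={0} pick 0 [1->0 ok]
  5: obs=x cand={1,2} pick 2 [0->2 ok]
  6: obs=x cand={1,2} pick 2 [2->2 ok]
  7: obs=x cand={1,2} pick 1 [2->1 ok]
  8: obs=y cand={0} pick 0 [1->0 ok]
  9: obs=y cand={0} pick 0 [0->0 ok]
  10: obs=x cand={1,2} pick 2 [0->2 ok]
  11: obs=x cand={1,2} pick 2 [2->2 ok]
  12: obs=x cand={1,2} pick 2 [2->2 ok]
  13: obs=x cand={1,2} pick 2 [2->2 ok]
  14: obs=x cand={1,2} pick 1 [2->1 ok]
  15: obs=x cand={1,2} pick 1 [1->1 ok]
  16: obs=y cand={0} pick 0 [1->0 ok]
  17: obs=x cand={1,2} pick 2 [0->2 ok]
  18: obs=x cand={1,2} pick 1 [2->1 ok]
  19: obs=y cand={0} pick 0 [1->0 ok]
  20: obs=x cand={1,2} pick 2 [0->2 ok]
  21: obs=x cand={1,2} pick 2 [2->2 ok]
  22: obs=x cand={1,2} pick 2 [2->2 ok]
  23: obs=x cand={1,2} pick 2 [2->2 ok]
  24: obs=x cand={1,2} pick 1 [2->1 ok]

0,0,2,1,0,2,2,1,0,0,2,2,2,2,1,1,0,2,1,0,2,2,2,2,1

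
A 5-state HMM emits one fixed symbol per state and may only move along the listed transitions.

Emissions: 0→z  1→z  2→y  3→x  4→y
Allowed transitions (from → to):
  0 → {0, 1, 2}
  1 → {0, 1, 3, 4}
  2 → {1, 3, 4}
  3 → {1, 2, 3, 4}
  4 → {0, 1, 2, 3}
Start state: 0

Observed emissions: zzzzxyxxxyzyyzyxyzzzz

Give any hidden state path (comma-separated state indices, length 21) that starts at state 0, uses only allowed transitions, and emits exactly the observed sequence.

  [0] z  {0,1}  => 0  start
  [1] z  {0,1}  => 0  0->0 ok
  [2] z  {0,1}  => 0  0->0 ok
  [3] z  {0,1}  => 1  0->1 ok
  [4] x  {3}  => 3  1->3 ok
  [5] y  {2,4}  => 2  3->2 ok
  [6] x  {3}  => 3  2->3 ok
  [7] x  {3}  => 3  3->3 ok
  [8] x  {3}  => 3  3->3 ok
  [9] y  {2,4}  => 4  3->4 ok
  [10] z  {0,1}  => 0  4->0 ok
  [11] y  {2,4}  => 2  0->2 ok
  [12] y  {2,4}  => 4  2->4 ok
  [13] z  {0,1}  => 0  4->0 ok
  [14] y  {2,4}  => 2  0->2 ok
  [15] x  {3}  => 3  2->3 ok
  [16] y  {2,4}  => 4  3->4 ok
  [17] z  {0,1}  => 0  4->0 ok
  [18] z  {0,1}  => 1  0->1 ok
  [19] z  {0,1}  => 0  1->0 ok
  [20] z  {0,1}  => 1  0->1 ok

0,0,0,1,3,2,3,3,3,4,0,2,4,0,2,3,4,0,1,0,1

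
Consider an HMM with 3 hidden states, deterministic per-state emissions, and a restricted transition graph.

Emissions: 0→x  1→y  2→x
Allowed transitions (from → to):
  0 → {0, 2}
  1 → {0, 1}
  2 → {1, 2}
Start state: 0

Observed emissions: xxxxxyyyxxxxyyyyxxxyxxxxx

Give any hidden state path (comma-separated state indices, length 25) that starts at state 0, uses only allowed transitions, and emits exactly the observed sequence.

0,0,0,2,2,1,1,1,0,0,2,2,1,1,1,1,0,2,2,1,0,0,0,0,0

  t0 'x' -> {0,2}, take 0 (start)
  t1 'x' -> {0,2}, take 0 (0->0 ok)
  t2 'x' -> {0,2}, take 0 (0->0 ok)
  t3 'x' -> {0,2}, take 2 (0->2 ok)
  t4 'x' -> {0,2}, take 2 (2->2 ok)
  t5 'y' -> {1}, take 1 (2->1 ok)
  t6 'y' -> {1}, take 1 (1->1 ok)
  t7 'y' -> {1}, take 1 (1->1 ok)
  t8 'x' -> {0,2}, take 0 (1->0 ok)
  t9 'x' -> {0,2}, take 0 (0->0 ok)
  t10 'x' -> {0,2}, take 2 (0->2 ok)
  t11 'x' -> {0,2}, take 2 (2->2 ok)
  t12 'y' -> {1}, take 1 (2->1 ok)
  t13 'y' -> {1}, take 1 (1->1 ok)
  t14 'y' -> {1}, take 1 (1->1 ok)
  t15 'y' -> {1}, take 1 (1->1 ok)
  t16 'x' -> {0,2}, take 0 (1->0 ok)
  t17 'x' -> {0,2}, take 2 (0->2 ok)
  t18 'x' -> {0,2}, take 2 (2->2 ok)
  t19 'y' -> {1}, take 1 (2->1 ok)
  t20 'x' -> {0,2}, take 0 (1->0 ok)
  t21 'x' -> {0,2}, take 0 (0->0 ok)
  t22 'x' -> {0,2}, take 0 (0->0 ok)
  t23 'x' -> {0,2}, take 0 (0->0 ok)
  t24 'x' -> {0,2}, take 0 (0->0 ok)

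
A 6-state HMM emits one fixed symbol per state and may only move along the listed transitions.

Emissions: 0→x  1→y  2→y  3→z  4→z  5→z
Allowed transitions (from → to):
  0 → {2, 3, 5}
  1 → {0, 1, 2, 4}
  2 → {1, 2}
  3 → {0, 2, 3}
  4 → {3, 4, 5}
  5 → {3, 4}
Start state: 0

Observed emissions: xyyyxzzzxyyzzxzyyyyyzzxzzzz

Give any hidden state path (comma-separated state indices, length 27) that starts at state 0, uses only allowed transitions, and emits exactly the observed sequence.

0,2,2,1,0,5,3,3,0,2,1,4,3,0,3,2,2,1,2,1,4,3,0,5,4,5,3

  0: obs=x cand={0} pick 0 [start]
  1: obs=y cand={1,2} pick 2 [0->2 ok]
  2: obs=y cand={1,2} pick 2 [2->2 ok]
  3: obs=y cand={1,2} pick 1 [2->1 ok]
  4: obs=x cand={0} pick 0 [1->0 ok]
  5: obs=z cand={3,4,5} pick 5 [0->5 ok]
  6: obs=z cand={3,4,5} pick 3 [5->3 ok]
  7: obs=z cand={3,4,5} pick 3 [3->3 ok]
  8: obs=x cand={0} pick 0 [3->0 ok]
  9: obs=y cand={1,2} pick 2 [0->2 ok]
  10: obs=y cand={1,2} pick 1 [2->1 ok]
  11: obs=z cand={3,4,5} pick 4 [1->4 ok]
  12: obs=z cand={3,4,5} pick 3 [4->3 ok]
  13: obs=x cand={0} pick 0 [3->0 ok]
  14: obs=z cand={3,4,5} pick 3 [0->3 ok]
  15: obs=y cand={1,2} pick 2 [3->2 ok]
  16: obs=y cand={1,2} pick 2 [2->2 ok]
  17: obs=y cand={1,2} pick 1 [2->1 ok]
  18: obs=y cand={1,2} pick 2 [1->2 ok]
  19: obs=y cand={1,2} pick 1 [2->1 ok]
  20: obs=z cand={3,4,5} pick 4 [1->4 ok]
  21: obs=z cand={3,4,5} pick 3 [4->3 ok]
  22: obs=x cand={0} pick 0 [3->0 ok]
  23: obs=z cand={3,4,5} pick 5 [0->5 ok]
  24: obs=z cand={3,4,5} pick 4 [5->4 ok]
  25: obs=z cand={3,4,5} pick 5 [4->5 ok]
  26: obs=z cand={3,4,5} pick 3 [5->3 ok]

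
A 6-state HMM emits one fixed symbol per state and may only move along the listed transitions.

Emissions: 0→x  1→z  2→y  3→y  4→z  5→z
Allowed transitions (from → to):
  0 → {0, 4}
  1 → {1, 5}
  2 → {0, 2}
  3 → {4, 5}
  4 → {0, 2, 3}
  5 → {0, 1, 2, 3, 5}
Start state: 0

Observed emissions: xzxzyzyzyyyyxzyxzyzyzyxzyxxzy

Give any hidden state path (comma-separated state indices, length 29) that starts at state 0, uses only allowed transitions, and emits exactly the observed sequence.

  [0] x  {0}  => 0  start
  [1] z  {1,4,5}  => 4  0->4 ok
  [2] x  {0}  => 0  4->0 ok
  [3] z  {1,4,5}  => 4  0->4 ok
  [4] y  {2,3}  => 3  4->3 ok
  [5] z  {1,4,5}  => 5  3->5 ok
  [6] y  {2,3}  => 3  5->3 ok
  [7] z  {1,4,5}  => 5  3->5 ok
  [8] y  {2,3}  => 2  5->2 ok
  [9] y  {2,3}  => 2  2->2 ok
  [10] y  {2,3}  => 2  2->2 ok
  [11] y  {2,3}  => 2  2->2 ok
  [12] x  {0}  => 0  2->0 ok
  [13] z  {1,4,5}  => 4  0->4 ok
  [14] y  {2,3}  => 2  4->2 ok
  [15] x  {0}  => 0  2->0 ok
  [16] z  {1,4,5}  => 4  0->4 ok
  [17] y  {2,3}  => 3  4->3 ok
  [18] z  {1,4,5}  => 5  3->5 ok
  [19] y  {2,3}  => 3  5->3 ok
  [20] z  {1,4,5}  => 4  3->4 ok
  [21] y  {2,3}  => 2  4->2 ok
  [22] x  {0}  => 0  2->0 ok
  [23] z  {1,4,5}  => 4  0->4 ok
  [24] y  {2,3}  => 2  4->2 ok
  [25] x  {0}  => 0  2->0 ok
  [26] x  {0}  => 0  0->0 ok
  [27] z  {1,4,5}  => 4  0->4 ok
  [28] y  {2,3}  => 3  4->3 ok

0,4,0,4,3,5,3,5,2,2,2,2,0,4,2,0,4,3,5,3,4,2,0,4,2,0,0,4,3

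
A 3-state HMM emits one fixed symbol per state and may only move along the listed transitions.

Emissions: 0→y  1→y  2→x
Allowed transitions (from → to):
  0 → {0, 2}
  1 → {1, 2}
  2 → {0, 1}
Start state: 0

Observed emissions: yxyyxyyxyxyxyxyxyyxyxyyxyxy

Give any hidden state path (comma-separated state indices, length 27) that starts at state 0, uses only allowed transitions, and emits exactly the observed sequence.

  pos 0: y in {0,1}, choose 0; start
  pos 1: x in {2}, choose 2; 0->2 ok
  pos 2: y in {0,1}, choose 0; 2->0 ok
  pos 3: y in {0,1}, choose 0; 0->0 ok
  pos 4: x in {2}, choose 2; 0->2 ok
  pos 5: y in {0,1}, choose 1; 2->1 ok
  pos 6: y in {0,1}, choose 1; 1->1 ok
  pos 7: x in {2}, choose 2; 1->2 ok
  pos 8: y in {0,1}, choose 1; 2->1 ok
  pos 9: x in {2}, choose 2; 1->2 ok
  pos 10: y in {0,1}, choose 1; 2->1 ok
  pos 11: x in {2}, choose 2; 1->2 ok
  pos 12: y in {0,1}, choose 1; 2->1 ok
  pos 13: x in {2}, choose 2; 1->2 ok
  pos 14: y in {0,1}, choose 0; 2->0 ok
  pos 15: x in {2}, choose 2; 0->2 ok
  pos 16: y in {0,1}, choose 1; 2->1 ok
  pos 17: y in {0,1}, choose 1; 1->1 ok
  pos 18: x in {2}, choose 2; 1->2 ok
  pos 19: y in {0,1}, choose 0; 2->0 ok
  pos 20: x in {2}, choose 2; 0->2 ok
  pos 21: y in {0,1}, choose 1; 2->1 ok
  pos 22: y in {0,1}, choose 1; 1->1 ok
  pos 23: x in {2}, choose 2; 1->2 ok
  pos 24: y in {0,1}, choose 0; 2->0 ok
  pos 25: x in {2}, choose 2; 0->2 ok
  pos 26: y in {0,1}, choose 1; 2->1 ok

0,2,0,0,2,1,1,2,1,2,1,2,1,2,0,2,1,1,2,0,2,1,1,2,0,2,1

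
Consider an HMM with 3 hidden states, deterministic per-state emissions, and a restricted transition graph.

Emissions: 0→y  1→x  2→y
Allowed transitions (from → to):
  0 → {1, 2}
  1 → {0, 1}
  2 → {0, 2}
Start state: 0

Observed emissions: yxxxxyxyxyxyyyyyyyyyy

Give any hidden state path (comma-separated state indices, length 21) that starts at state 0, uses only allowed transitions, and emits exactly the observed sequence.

0,1,1,1,1,0,1,0,1,0,1,0,2,0,2,2,2,2,2,2,0

  t0 'y' -> {0,2}, take 0 (start)
  t1 'x' -> {1}, take 1 (0->1 ok)
  t2 'x' -> {1}, take 1 (1->1 ok)
  t3 'x' -> {1}, take 1 (1->1 ok)
  t4 'x' -> {1}, take 1 (1->1 ok)
  t5 'y' -> {0,2}, take 0 (1->0 ok)
  t6 'x' -> {1}, take 1 (0->1 ok)
  t7 'y' -> {0,2}, take 0 (1->0 ok)
  t8 'x' -> {1}, take 1 (0->1 ok)
  t9 'y' -> {0,2}, take 0 (1->0 ok)
  t10 'x' -> {1}, take 1 (0->1 ok)
  t11 'y' -> {0,2}, take 0 (1->0 ok)
  t12 'y' -> {0,2}, take 2 (0->2 ok)
  t13 'y' -> {0,2}, take 0 (2->0 ok)
  t14 'y' -> {0,2}, take 2 (0->2 ok)
  t15 'y' -> {0,2}, take 2 (2->2 ok)
  t16 'y' -> {0,2}, take 2 (2->2 ok)
  t17 'y' -> {0,2}, take 2 (2->2 ok)
  t18 'y' -> {0,2}, take 2 (2->2 ok)
  t19 'y' -> {0,2}, take 2 (2->2 ok)
  t20 'y' -> {0,2}, take 0 (2->0 ok)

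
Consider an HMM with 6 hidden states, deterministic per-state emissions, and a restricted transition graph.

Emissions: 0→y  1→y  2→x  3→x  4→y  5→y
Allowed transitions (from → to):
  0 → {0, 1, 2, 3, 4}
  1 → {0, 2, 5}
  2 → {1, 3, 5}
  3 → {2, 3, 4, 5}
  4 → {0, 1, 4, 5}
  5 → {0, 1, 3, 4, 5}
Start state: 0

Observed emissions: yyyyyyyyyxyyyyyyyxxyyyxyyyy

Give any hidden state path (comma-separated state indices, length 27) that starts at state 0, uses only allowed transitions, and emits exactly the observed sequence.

  t0 'y' -> {0,1,4,5}, take 0 (start)
  t1 'y' -> {0,1,4,5}, take 1 (0->1 ok)
  t2 'y' -> {0,1,4,5}, take 5 (1->5 ok)
  t3 'y' -> {0,1,4,5}, take 5 (5->5 ok)
  t4 'y' -> {0,1,4,5}, take 5 (5->5 ok)
  t5 'y' -> {0,1,4,5}, take 0 (5->0 ok)
  t6 'y' -> {0,1,4,5}, take 0 (0->0 ok)
  t7 'y' -> {0,1,4,5}, take 4 (0->4 ok)
  t8 'y' -> {0,1,4,5}, take 5 (4->5 ok)
  t9 'x' -> {2,3}, take 3 (5->3 ok)
  t10 'y' -> {0,1,4,5}, take 5 (3->5 ok)
  t11 'y' -> {0,1,4,5}, take 1 (5->1 ok)
  t12 'y' -> {0,1,4,5}, take 0 (1->0 ok)
  t13 'y' -> {0,1,4,5}, take 4 (0->4 ok)
  t14 'y' -> {0,1,4,5}, take 5 (4->5 ok)
  t15 'y' -> {0,1,4,5}, take 1 (5->1 ok)
  t16 'y' -> {0,1,4,5}, take 5 (1->5 ok)
  t17 'x' -> {2,3}, take 3 (5->3 ok)
  t18 'x' -> {2,3}, take 2 (3->2 ok)
  t19 'y' -> {0,1,4,5}, take 1 (2->1 ok)
  t20 'y' -> {0,1,4,5}, take 0 (1->0 ok)
  t21 'y' -> {0,1,4,5}, take 1 (0->1 ok)
  t22 'x' -> {2,3}, take 2 (1->2 ok)
  t23 'y' -> {0,1,4,5}, take 1 (2->1 ok)
  t24 'y' -> {0,1,4,5}, take 0 (1->0 ok)
  t25 'y' -> {0,1,4,5}, take 1 (0->1 ok)
  t26 'y' -> {0,1,4,5}, take 5 (1->5 ok)

0,1,5,5,5,0,0,4,5,3,5,1,0,4,5,1,5,3,2,1,0,1,2,1,0,1,5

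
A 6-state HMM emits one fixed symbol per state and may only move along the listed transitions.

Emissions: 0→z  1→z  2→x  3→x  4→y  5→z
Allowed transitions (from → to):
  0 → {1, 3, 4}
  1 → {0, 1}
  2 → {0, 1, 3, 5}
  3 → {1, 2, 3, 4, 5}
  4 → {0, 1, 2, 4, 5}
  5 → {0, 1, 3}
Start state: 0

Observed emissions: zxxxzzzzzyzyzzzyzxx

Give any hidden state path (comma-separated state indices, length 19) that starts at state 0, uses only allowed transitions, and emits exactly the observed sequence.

  [0] z  {0,1,5}  => 0  start
  [1] x  {2,3}  => 3  0->3 ok
  [2] x  {2,3}  => 3  3->3 ok
  [3] x  {2,3}  => 2  3->2 ok
  [4] z  {0,1,5}  => 1  2->1 ok
  [5] z  {0,1,5}  => 1  1->1 ok
  [6] z  {0,1,5}  => 1  1->1 ok
  [7] z  {0,1,5}  => 1  1->1 ok
  [8] z  {0,1,5}  => 0  1->0 ok
  [9] y  {4}  => 4  0->4 ok
  [10] z  {0,1,5}  => 0  4->0 ok
  [11] y  {4}  => 4  0->4 ok
  [12] z  {0,1,5}  => 1  4->1 ok
  [13] z  {0,1,5}  => 1  1->1 ok
  [14] z  {0,1,5}  => 0  1->0 ok
  [15] y  {4}  => 4  0->4 ok
  [16] z  {0,1,5}  => 0  4->0 ok
  [17] x  {2,3}  => 3  0->3 ok
  [18] x  {2,3}  => 2  3->2 ok

0,3,3,2,1,1,1,1,0,4,0,4,1,1,0,4,0,3,2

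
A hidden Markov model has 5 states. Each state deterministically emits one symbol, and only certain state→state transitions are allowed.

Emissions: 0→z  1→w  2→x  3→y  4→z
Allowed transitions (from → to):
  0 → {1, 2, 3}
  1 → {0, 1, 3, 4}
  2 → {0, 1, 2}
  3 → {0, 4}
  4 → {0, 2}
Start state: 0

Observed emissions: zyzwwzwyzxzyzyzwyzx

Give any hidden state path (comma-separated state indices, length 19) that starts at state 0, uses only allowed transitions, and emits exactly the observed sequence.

  t0 'z' -> {0,4}, take 0 (start)
  t1 'y' -> {3}, take 3 (0->3 ok)
  t2 'z' -> {0,4}, take 0 (3->0 ok)
  t3 'w' -> {1}, take 1 (0->1 ok)
  t4 'w' -> {1}, take 1 (1->1 ok)
  t5 'z' -> {0,4}, take 0 (1->0 ok)
  t6 'w' -> {1}, take 1 (0->1 ok)
  t7 'y' -> {3}, take 3 (1->3 ok)
  t8 'z' -> {0,4}, take 4 (3->4 ok)
  t9 'x' -> {2}, take 2 (4->2 ok)
  t10 'z' -> {0,4}, take 0 (2->0 ok)
  t11 'y' -> {3}, take 3 (0->3 ok)
  t12 'z' -> {0,4}, take 0 (3->0 ok)
  t13 'y' -> {3}, take 3 (0->3 ok)
  t14 'z' -> {0,4}, take 0 (3->0 ok)
  t15 'w' -> {1}, take 1 (0->1 ok)
  t16 'y' -> {3}, take 3 (1->3 ok)
  t17 'z' -> {0,4}, take 0 (3->0 ok)
  t18 'x' -> {2}, take 2 (0->2 ok)

0,3,0,1,1,0,1,3,4,2,0,3,0,3,0,1,3,0,2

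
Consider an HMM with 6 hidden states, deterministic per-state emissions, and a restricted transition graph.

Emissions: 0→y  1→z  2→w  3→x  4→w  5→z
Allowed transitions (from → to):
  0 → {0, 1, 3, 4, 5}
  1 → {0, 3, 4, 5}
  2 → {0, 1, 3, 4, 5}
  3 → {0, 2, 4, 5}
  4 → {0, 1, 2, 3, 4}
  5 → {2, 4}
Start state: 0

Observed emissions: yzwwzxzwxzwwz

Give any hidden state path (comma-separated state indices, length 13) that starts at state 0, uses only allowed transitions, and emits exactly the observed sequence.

0,5,2,4,1,3,5,2,3,5,4,2,1

  0: obs=y cand={0} pick 0 [start]
  1: obs=z cand={1,5} pick 5 [0->5 ok]
  2: obs=w cand={2,4} pick 2 [5->2 ok]
  3: obs=w cand={2,4} pick 4 [2->4 ok]
  4: obs=z cand={1,5} pick 1 [4->1 ok]
  5: obs=x cand={3} pick 3 [1->3 ok]
  6: obs=z cand={1,5} pick 5 [3->5 ok]
  7: obs=w cand={2,4} pick 2 [5->2 ok]
  8: obs=x cand={3} pick 3 [2->3 ok]
  9: obs=z cand={1,5} pick 5 [3->5 ok]
  10: obs=w cand={2,4} pick 4 [5->4 ok]
  11: obs=w cand={2,4} pick 2 [4->2 ok]
  12: obs=z cand={1,5} pick 1 [2->1 ok]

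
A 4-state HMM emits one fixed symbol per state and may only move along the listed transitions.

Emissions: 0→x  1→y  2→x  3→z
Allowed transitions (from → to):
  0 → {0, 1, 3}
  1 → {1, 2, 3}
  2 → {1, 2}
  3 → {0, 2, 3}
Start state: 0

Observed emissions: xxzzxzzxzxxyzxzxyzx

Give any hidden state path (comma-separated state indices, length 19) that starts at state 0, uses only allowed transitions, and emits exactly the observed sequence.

  pos 0: x in {0,2}, choose 0; start
  pos 1: x in {0,2}, choose 0; 0->0 ok
  pos 2: z in {3}, choose 3; 0->3 ok
  pos 3: z in {3}, choose 3; 3->3 ok
  pos 4: x in {0,2}, choose 0; 3->0 ok
  pos 5: z in {3}, choose 3; 0->3 ok
  pos 6: z in {3}, choose 3; 3->3 ok
  pos 7: x in {0,2}, choose 0; 3->0 ok
  pos 8: z in {3}, choose 3; 0->3 ok
  pos 9: x in {0,2}, choose 2; 3->2 ok
  pos 10: x in {0,2}, choose 2; 2->2 ok
  pos 11: y in {1}, choose 1; 2->1 ok
  pos 12: z in {3}, choose 3; 1->3 ok
  pos 13: x in {0,2}, choose 0; 3->0 ok
  pos 14: z in {3}, choose 3; 0->3 ok
  pos 15: x in {0,2}, choose 2; 3->2 ok
  pos 16: y in {1}, choose 1; 2->1 ok
  pos 17: z in {3}, choose 3; 1->3 ok
  pos 18: x in {0,2}, choose 0; 3->0 ok

0,0,3,3,0,3,3,0,3,2,2,1,3,0,3,2,1,3,0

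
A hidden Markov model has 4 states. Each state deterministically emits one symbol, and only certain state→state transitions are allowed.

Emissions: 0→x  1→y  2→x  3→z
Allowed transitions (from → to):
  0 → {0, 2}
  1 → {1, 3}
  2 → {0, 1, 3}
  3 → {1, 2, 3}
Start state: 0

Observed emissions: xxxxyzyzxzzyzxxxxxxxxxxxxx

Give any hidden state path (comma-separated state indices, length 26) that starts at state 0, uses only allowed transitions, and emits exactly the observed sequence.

  [0] x  {0,2}  => 0  start
  [1] x  {0,2}  => 0  0->0 ok
  [2] x  {0,2}  => 0  0->0 ok
  [3] x  {0,2}  => 2  0->2 ok
  [4] y  {1}  => 1  2->1 ok
  [5] z  {3}  => 3  1->3 ok
  [6] y  {1}  => 1  3->1 ok
  [7] z  {3}  => 3  1->3 ok
  [8] x  {0,2}  => 2  3->2 ok
  [9] z  {3}  => 3  2->3 ok
  [10] z  {3}  => 3  3->3 ok
  [11] y  {1}  => 1  3->1 ok
  [12] z  {3}  => 3  1->3 ok
  [13] x  {0,2}  => 2  3->2 ok
  [14] x  {0,2}  => 0  2->0 ok
  [15] x  {0,2}  => 2  0->2 ok
  [16] x  {0,2}  => 0  2->0 ok
  [17] x  {0,2}  => 0  0->0 ok
  [18] x  {0,2}  => 0  0->0 ok
  [19] x  {0,2}  => 2  0->2 ok
  [20] x  {0,2}  => 0  2->0 ok
  [21] x  {0,2}  => 0  0->0 ok
  [22] x  {0,2}  => 0  0->0 ok
  [23] x  {0,2}  => 2  0->2 ok
  [24] x  {0,2}  => 0  2->0 ok
  [25] x  {0,2}  => 0  0->0 ok

0,0,0,2,1,3,1,3,2,3,3,1,3,2,0,2,0,0,0,2,0,0,0,2,0,0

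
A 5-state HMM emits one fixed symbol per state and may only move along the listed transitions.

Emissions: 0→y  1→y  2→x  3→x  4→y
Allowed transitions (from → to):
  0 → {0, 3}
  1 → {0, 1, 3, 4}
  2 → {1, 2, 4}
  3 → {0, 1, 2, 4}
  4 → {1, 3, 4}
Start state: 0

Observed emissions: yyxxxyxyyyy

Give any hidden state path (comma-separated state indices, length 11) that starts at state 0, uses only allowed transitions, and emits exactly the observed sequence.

  0: obs=y cand={0,1,4} pick 0 [start]
  1: obs=y cand={0,1,4} pick 0 [0->0 ok]
  2: obs=x cand={2,3} pick 3 [0->3 ok]
  3: obs=x cand={2,3} pick 2 [3->2 ok]
  4: obs=x cand={2,3} pick 2 [2->2 ok]
  5: obs=y cand={0,1,4} pick 4 [2->4 ok]
  6: obs=x cand={2,3} pick 3 [4->3 ok]
  7: obs=y cand={0,1,4} pick 1 [3->1 ok]
  8: obs=y cand={0,1,4} pick 4 [1->4 ok]
  9: obs=y cand={0,1,4} pick 1 [4->1 ok]
  10: obs=y cand={0,1,4} pick 4 [1->4 ok]

0,0,3,2,2,4,3,1,4,1,4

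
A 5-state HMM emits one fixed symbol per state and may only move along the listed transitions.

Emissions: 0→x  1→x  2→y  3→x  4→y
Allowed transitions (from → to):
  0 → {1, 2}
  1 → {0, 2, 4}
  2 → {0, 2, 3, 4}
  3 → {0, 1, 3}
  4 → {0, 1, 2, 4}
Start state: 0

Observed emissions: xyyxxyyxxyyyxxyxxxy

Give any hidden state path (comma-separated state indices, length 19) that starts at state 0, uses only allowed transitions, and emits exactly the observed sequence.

  pos 0: x in {0,1,3}, choose 0; start
  pos 1: y in {2,4}, choose 2; 0->2 ok
  pos 2: y in {2,4}, choose 2; 2->2 ok
  pos 3: x in {0,1,3}, choose 3; 2->3 ok
  pos 4: x in {0,1,3}, choose 0; 3->0 ok
  pos 5: y in {2,4}, choose 2; 0->2 ok
  pos 6: y in {2,4}, choose 2; 2->2 ok
  pos 7: x in {0,1,3}, choose 3; 2->3 ok
  pos 8: x in {0,1,3}, choose 1; 3->1 ok
  pos 9: y in {2,4}, choose 4; 1->4 ok
  pos 10: y in {2,4}, choose 4; 4->4 ok
  pos 11: y in {2,4}, choose 4; 4->4 ok
  pos 12: x in {0,1,3}, choose 1; 4->1 ok
  pos 13: x in {0,1,3}, choose 0; 1->0 ok
  pos 14: y in {2,4}, choose 2; 0->2 ok
  pos 15: x in {0,1,3}, choose 3; 2->3 ok
  pos 16: x in {0,1,3}, choose 3; 3->3 ok
  pos 17: x in {0,1,3}, choose 1; 3->1 ok
  pos 18: y in {2,4}, choose 4; 1->4 ok

0,2,2,3,0,2,2,3,1,4,4,4,1,0,2,3,3,1,4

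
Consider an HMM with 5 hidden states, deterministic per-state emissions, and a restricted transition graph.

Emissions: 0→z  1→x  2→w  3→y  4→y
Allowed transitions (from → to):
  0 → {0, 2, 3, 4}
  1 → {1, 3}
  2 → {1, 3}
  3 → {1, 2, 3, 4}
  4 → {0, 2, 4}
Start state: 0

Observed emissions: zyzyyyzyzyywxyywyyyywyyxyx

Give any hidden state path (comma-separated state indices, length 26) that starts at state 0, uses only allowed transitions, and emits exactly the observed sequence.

  t0 'z' -> {0}, take 0 (start)
  t1 'y' -> {3,4}, take 4 (0->4 ok)
  t2 'z' -> {0}, take 0 (4->0 ok)
  t3 'y' -> {3,4}, take 4 (0->4 ok)
  t4 'y' -> {3,4}, take 4 (4->4 ok)
  t5 'y' -> {3,4}, take 4 (4->4 ok)
  t6 'z' -> {0}, take 0 (4->0 ok)
  t7 'y' -> {3,4}, take 4 (0->4 ok)
  t8 'z' -> {0}, take 0 (4->0 ok)
  t9 'y' -> {3,4}, take 3 (0->3 ok)
  t10 'y' -> {3,4}, take 4 (3->4 ok)
  t11 'w' -> {2}, take 2 (4->2 ok)
  t12 'x' -> {1}, take 1 (2->1 ok)
  t13 'y' -> {3,4}, take 3 (1->3 ok)
  t14 'y' -> {3,4}, take 3 (3->3 ok)
  t15 'w' -> {2}, take 2 (3->2 ok)
  t16 'y' -> {3,4}, take 3 (2->3 ok)
  t17 'y' -> {3,4}, take 3 (3->3 ok)
  t18 'y' -> {3,4}, take 3 (3->3 ok)
  t19 'y' -> {3,4}, take 4 (3->4 ok)
  t20 'w' -> {2}, take 2 (4->2 ok)
  t21 'y' -> {3,4}, take 3 (2->3 ok)
  t22 'y' -> {3,4}, take 3 (3->3 ok)
  t23 'x' -> {1}, take 1 (3->1 ok)
  t24 'y' -> {3,4}, take 3 (1->3 ok)
  t25 'x' -> {1}, take 1 (3->1 ok)

0,4,0,4,4,4,0,4,0,3,4,2,1,3,3,2,3,3,3,4,2,3,3,1,3,1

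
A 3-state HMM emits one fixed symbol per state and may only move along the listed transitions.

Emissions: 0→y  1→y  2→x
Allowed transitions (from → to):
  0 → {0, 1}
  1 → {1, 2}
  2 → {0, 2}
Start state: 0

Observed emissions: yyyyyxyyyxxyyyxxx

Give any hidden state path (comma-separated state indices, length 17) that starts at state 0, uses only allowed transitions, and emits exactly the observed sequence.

  [0] y  {0,1}  => 0  start
  [1] y  {0,1}  => 0  0->0 ok
  [2] y  {0,1}  => 0  0->0 ok
  [3] y  {0,1}  => 0  0->0 ok
  [4] y  {0,1}  => 1  0->1 ok
  [5] x  {2}  => 2  1->2 ok
  [6] y  {0,1}  => 0  2->0 ok
  [7] y  {0,1}  => 0  0->0 ok
  [8] y  {0,1}  => 1  0->1 ok
  [9] x  {2}  => 2  1->2 ok
  [10] x  {2}  => 2  2->2 ok
  [11] y  {0,1}  => 0  2->0 ok
  [12] y  {0,1}  => 0  0->0 ok
  [13] y  {0,1}  => 1  0->1 ok
  [14] x  {2}  => 2  1->2 ok
  [15] x  {2}  => 2  2->2 ok
  [16] x  {2}  => 2  2->2 ok

0,0,0,0,1,2,0,0,1,2,2,0,0,1,2,2,2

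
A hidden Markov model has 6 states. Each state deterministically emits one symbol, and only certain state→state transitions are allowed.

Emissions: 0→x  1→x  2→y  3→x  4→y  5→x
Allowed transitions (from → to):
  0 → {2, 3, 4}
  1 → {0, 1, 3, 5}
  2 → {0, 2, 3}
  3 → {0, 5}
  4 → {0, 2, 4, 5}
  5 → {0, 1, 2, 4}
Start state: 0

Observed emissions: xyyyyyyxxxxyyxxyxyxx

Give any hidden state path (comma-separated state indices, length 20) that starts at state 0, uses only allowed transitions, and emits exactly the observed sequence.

  [0] x  {0,1,3,5}  => 0  start
  [1] y  {2,4}  => 2  0->2 ok
  [2] y  {2,4}  => 2  2->2 ok
  [3] y  {2,4}  => 2  2->2 ok
  [4] y  {2,4}  => 2  2->2 ok
  [5] y  {2,4}  => 2  2->2 ok
  [6] y  {2,4}  => 2  2->2 ok
  [7] x  {0,1,3,5}  => 3  2->3 ok
  [8] x  {0,1,3,5}  => 0  3->0 ok
  [9] x  {0,1,3,5}  => 3  0->3 ok
  [10] x  {0,1,3,5}  => 0  3->0 ok
  [11] y  {2,4}  => 2  0->2 ok
  [12] y  {2,4}  => 2  2->2 ok
  [13] x  {0,1,3,5}  => 3  2->3 ok
  [14] x  {0,1,3,5}  => 0  3->0 ok
  [15] y  {2,4}  => 4  0->4 ok
  [16] x  {0,1,3,5}  => 0  4->0 ok
  [17] y  {2,4}  => 2  0->2 ok
  [18] x  {0,1,3,5}  => 3  2->3 ok
  [19] x  {0,1,3,5}  => 0  3->0 ok

0,2,2,2,2,2,2,3,0,3,0,2,2,3,0,4,0,2,3,0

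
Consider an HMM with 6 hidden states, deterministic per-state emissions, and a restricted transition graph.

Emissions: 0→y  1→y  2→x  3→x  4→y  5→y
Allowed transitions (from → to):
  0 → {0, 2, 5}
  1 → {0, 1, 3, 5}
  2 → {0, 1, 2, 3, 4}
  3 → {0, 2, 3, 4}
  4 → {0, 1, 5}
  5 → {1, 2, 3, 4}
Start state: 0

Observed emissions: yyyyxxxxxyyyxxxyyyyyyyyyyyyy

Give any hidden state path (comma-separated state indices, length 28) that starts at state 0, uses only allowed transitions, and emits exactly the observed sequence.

  t0 'y' -> {0,1,4,5}, take 0 (start)
  t1 'y' -> {0,1,4,5}, take 5 (0->5 ok)
  t2 'y' -> {0,1,4,5}, take 1 (5->1 ok)
  t3 'y' -> {0,1,4,5}, take 0 (1->0 ok)
  t4 'x' -> {2,3}, take 2 (0->2 ok)
  t5 'x' -> {2,3}, take 3 (2->3 ok)
  t6 'x' -> {2,3}, take 2 (3->2 ok)
  t7 'x' -> {2,3}, take 3 (2->3 ok)
  t8 'x' -> {2,3}, take 3 (3->3 ok)
  t9 'y' -> {0,1,4,5}, take 4 (3->4 ok)
  t10 'y' -> {0,1,4,5}, take 0 (4->0 ok)
  t11 'y' -> {0,1,4,5}, take 5 (0->5 ok)
  t12 'x' -> {2,3}, take 2 (5->2 ok)
  t13 'x' -> {2,3}, take 3 (2->3 ok)
  t14 'x' -> {2,3}, take 3 (3->3 ok)
  t15 'y' -> {0,1,4,5}, take 0 (3->0 ok)
  t16 'y' -> {0,1,4,5}, take 5 (0->5 ok)
  t17 'y' -> {0,1,4,5}, take 1 (5->1 ok)
  t18 'y' -> {0,1,4,5}, take 0 (1->0 ok)
  t19 'y' -> {0,1,4,5}, take 5 (0->5 ok)
  t20 'y' -> {0,1,4,5}, take 1 (5->1 ok)
  t21 'y' -> {0,1,4,5}, take 0 (1->0 ok)
  t22 'y' -> {0,1,4,5}, take 0 (0->0 ok)
  t23 'y' -> {0,1,4,5}, take 5 (0->5 ok)
  t24 'y' -> {0,1,4,5}, take 1 (5->1 ok)
  t25 'y' -> {0,1,4,5}, take 0 (1->0 ok)
  t26 'y' -> {0,1,4,5}, take 5 (0->5 ok)
  t27 'y' -> {0,1,4,5}, take 1 (5->1 ok)

0,5,1,0,2,3,2,3,3,4,0,5,2,3,3,0,5,1,0,5,1,0,0,5,1,0,5,1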